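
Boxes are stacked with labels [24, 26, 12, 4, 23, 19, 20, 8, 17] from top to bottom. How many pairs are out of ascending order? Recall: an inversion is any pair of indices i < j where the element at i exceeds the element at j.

24

Element-by-element contributions:
24: 7
26: 7
12: 2
4: 0
23: 4
19: 2
20: 2
8: 0
17: 0
Sum: 7 + 7 + 2 + 0 + 4 + 2 + 2 + 0 + 0 = 24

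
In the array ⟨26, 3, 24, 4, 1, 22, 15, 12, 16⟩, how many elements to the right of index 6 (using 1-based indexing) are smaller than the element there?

3

The element at index 6 is 22.
Elements after it: 15, 12, 16
Those smaller than 22: 15, 12, 16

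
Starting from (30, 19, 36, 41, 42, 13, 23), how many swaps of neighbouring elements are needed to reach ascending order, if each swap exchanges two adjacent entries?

10 adjacent swaps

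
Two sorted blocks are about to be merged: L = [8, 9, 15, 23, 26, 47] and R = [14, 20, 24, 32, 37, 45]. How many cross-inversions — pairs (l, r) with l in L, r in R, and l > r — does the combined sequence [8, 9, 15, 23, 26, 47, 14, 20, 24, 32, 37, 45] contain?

12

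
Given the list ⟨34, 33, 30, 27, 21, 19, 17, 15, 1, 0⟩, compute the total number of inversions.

45 inversions

Element-by-element contributions:
34: 9
33: 8
30: 7
27: 6
21: 5
19: 4
17: 3
15: 2
1: 1
0: 0
Sum: 9 + 8 + 7 + 6 + 5 + 4 + 3 + 2 + 1 + 0 = 45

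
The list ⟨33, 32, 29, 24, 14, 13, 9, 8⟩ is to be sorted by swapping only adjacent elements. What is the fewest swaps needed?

The minimum number of adjacent swaps to sort an array equals its inversion count, since every such swap removes exactly one inversion.
Count inversions — for each element, later elements that are smaller:
33: 32, 29, 24, 14, 13, 9, 8 → 7
32: 29, 24, 14, 13, 9, 8 → 6
29: 24, 14, 13, 9, 8 → 5
24: 14, 13, 9, 8 → 4
14: 13, 9, 8 → 3
13: 9, 8 → 2
9: 8 → 1
8: none → 0
Total inversions: 7 + 6 + 5 + 4 + 3 + 2 + 1 + 0 = 28

28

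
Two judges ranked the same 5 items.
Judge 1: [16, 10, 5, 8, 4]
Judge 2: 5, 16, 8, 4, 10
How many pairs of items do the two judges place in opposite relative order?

There are 4 discordant pairs.

Assign each item its position (1..5) in the first ordering, then rewrite the second ordering as that position sequence:
positions: 16→1, 10→2, 5→3, 8→4, 4→5
second ordering as positions: [3, 1, 4, 5, 2]
Discordant pairs = inversions in this position sequence.
3: 1, 2 → 2
1: 0
4: 2 → 1
5: 2 → 1
2: 0
Total: 2 + 0 + 1 + 1 + 0 = 4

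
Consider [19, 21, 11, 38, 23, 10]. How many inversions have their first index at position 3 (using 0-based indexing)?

2 such elements

The element at index 3 is 38.
Elements after it: 23, 10
Those smaller than 38: 23, 10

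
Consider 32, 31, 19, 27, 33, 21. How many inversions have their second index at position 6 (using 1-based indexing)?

4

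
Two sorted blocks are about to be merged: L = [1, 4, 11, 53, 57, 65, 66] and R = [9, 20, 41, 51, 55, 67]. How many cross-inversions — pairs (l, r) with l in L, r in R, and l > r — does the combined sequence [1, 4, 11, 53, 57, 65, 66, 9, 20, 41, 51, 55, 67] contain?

20 split inversions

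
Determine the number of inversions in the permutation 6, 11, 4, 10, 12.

3

For each element, count later entries that are smaller:
6 → 4 → 1
11 → 4, 10 → 2
4 → none → 0
10 → none → 0
12 → none → 0
Sum: 1 + 2 + 0 + 0 + 0 = 3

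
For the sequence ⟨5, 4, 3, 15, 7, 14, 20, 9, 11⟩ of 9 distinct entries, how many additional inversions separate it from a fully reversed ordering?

25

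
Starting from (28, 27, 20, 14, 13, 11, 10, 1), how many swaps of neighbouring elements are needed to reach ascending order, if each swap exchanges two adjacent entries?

Minimum adjacent swaps = number of inversions (each swap of adjacent out-of-order elements removes one inversion and no swap can remove more).
Count inversions — for each element, later elements that are smaller:
28: 27, 20, 14, 13, 11, 10, 1 → 7
27: 20, 14, 13, 11, 10, 1 → 6
20: 14, 13, 11, 10, 1 → 5
14: 13, 11, 10, 1 → 4
13: 11, 10, 1 → 3
11: 10, 1 → 2
10: 1 → 1
1: none → 0
Total inversions: 7 + 6 + 5 + 4 + 3 + 2 + 1 + 0 = 28

28 adjacent swaps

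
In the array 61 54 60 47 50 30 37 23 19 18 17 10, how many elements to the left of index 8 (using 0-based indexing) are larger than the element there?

8 such elements

The element at index 8 is 19.
Elements before it: 61, 54, 60, 47, 50, 30, 37, 23
Those larger than 19: 61, 54, 60, 47, 50, 30, 37, 23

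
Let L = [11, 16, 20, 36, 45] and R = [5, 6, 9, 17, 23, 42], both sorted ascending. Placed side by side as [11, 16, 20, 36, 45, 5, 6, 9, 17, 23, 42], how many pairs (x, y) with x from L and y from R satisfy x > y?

For each element r of the right run, count left-run elements greater than r:
r = 5: 11, 16, 20, 36, 45 → 5
r = 6: 11, 16, 20, 36, 45 → 5
r = 9: 11, 16, 20, 36, 45 → 5
r = 17: 20, 36, 45 → 3
r = 23: 36, 45 → 2
r = 42: 45 → 1
Cross-inversions: 5 + 5 + 5 + 3 + 2 + 1 = 21

21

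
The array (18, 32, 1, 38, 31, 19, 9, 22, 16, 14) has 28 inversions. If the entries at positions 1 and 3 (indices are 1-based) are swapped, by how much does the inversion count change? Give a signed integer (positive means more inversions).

Positions 1 and 3 hold 18 and 1; after swapping, the array is [1, 32, 18, 38, 31, 19, 9, 22, 16, 14].
Element-by-element contributions:
1 → none → 0
32 → 18, 31, 19, 9, 22, 16, 14 → 7
18 → 9, 16, 14 → 3
38 → 31, 19, 9, 22, 16, 14 → 6
31 → 19, 9, 22, 16, 14 → 5
19 → 9, 16, 14 → 3
9 → none → 0
22 → 16, 14 → 2
16 → 14 → 1
14 → none → 0
Sum: 0 + 7 + 3 + 6 + 5 + 3 + 0 + 2 + 1 + 0 = 27
Change: 27 − 28 = -1

-1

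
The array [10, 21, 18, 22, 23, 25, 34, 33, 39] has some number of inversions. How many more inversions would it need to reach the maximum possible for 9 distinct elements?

34 inversions short

Maximum inversions for 9 distinct elements is C(9, 2) = 9·8/2 = 36.
Current inversions — for each element, count later smaller elements:
10: 0
21: 1
18: 0
22: 0
23: 0
25: 0
34: 1
33: 0
39: 0
Current total: 0 + 1 + 0 + 0 + 0 + 0 + 1 + 0 + 0 = 2
Shortfall: 36 − 2 = 34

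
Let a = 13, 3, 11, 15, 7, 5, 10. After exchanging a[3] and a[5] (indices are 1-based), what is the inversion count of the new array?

11

Positions 3 and 5 hold 11 and 7; after swapping, the array is [13, 3, 7, 15, 11, 5, 10].
For each element, count later entries that are smaller:
13 → 3, 7, 11, 5, 10 → 5
3 → none → 0
7 → 5 → 1
15 → 11, 5, 10 → 3
11 → 5, 10 → 2
5 → none → 0
10 → none → 0
Sum: 5 + 0 + 1 + 3 + 2 + 0 + 0 = 11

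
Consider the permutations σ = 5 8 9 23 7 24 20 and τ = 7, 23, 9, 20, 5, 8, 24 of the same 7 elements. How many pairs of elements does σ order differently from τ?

12 discordant pairs

Assign each item its position (1..7) in the first ordering, then rewrite the second ordering as that position sequence:
positions: 5→1, 8→2, 9→3, 23→4, 7→5, 24→6, 20→7
second ordering as positions: [5, 4, 3, 7, 1, 2, 6]
Discordant pairs = inversions in this position sequence.
5: 4, 3, 1, 2 → 4
4: 3, 1, 2 → 3
3: 1, 2 → 2
7: 1, 2, 6 → 3
1: 0
2: 0
6: 0
Total: 4 + 3 + 2 + 3 + 0 + 0 + 0 = 12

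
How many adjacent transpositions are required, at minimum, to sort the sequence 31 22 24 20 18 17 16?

Minimum adjacent swaps = number of inversions (each swap of adjacent out-of-order elements removes one inversion and no swap can remove more).
Count inversions — for each element, later elements that are smaller:
31: 22, 24, 20, 18, 17, 16 → 6
22: 20, 18, 17, 16 → 4
24: 20, 18, 17, 16 → 4
20: 18, 17, 16 → 3
18: 17, 16 → 2
17: 16 → 1
16: none → 0
Total inversions: 6 + 4 + 4 + 3 + 2 + 1 + 0 = 20

20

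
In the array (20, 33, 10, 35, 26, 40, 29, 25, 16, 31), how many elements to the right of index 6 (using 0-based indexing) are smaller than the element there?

2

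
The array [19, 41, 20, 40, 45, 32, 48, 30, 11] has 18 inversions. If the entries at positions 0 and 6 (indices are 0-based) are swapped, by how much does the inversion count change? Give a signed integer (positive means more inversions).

Positions 0 and 6 hold 19 and 48; after swapping, the array is [48, 41, 20, 40, 45, 32, 19, 30, 11].
Sweep left to right; for each value list the smaller values that follow it:
48: 8
41: 6
20: 2
40: 4
45: 4
32: 3
19: 1
30: 1
11: 0
Sum: 8 + 6 + 2 + 4 + 4 + 3 + 1 + 1 + 0 = 29
Change: 29 − 18 = +11

+11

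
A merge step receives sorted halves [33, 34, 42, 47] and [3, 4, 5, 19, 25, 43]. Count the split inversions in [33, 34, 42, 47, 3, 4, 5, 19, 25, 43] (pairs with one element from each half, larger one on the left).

21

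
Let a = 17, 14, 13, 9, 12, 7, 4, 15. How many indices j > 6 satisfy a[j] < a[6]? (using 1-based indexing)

1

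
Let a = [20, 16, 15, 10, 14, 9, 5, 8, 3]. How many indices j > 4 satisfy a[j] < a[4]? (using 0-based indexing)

4 such elements

The element at index 4 is 14.
Elements after it: 9, 5, 8, 3
Those smaller than 14: 9, 5, 8, 3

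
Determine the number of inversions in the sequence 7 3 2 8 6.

5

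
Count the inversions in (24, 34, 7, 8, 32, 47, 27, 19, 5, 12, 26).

Sweep left to right; for each value list the smaller values that follow it:
24 → 7, 8, 19, 5, 12 → 5
34 → 7, 8, 32, 27, 19, 5, 12, 26 → 8
7 → 5 → 1
8 → 5 → 1
32 → 27, 19, 5, 12, 26 → 5
47 → 27, 19, 5, 12, 26 → 5
27 → 19, 5, 12, 26 → 4
19 → 5, 12 → 2
5 → none → 0
12 → none → 0
26 → none → 0
Sum: 5 + 8 + 1 + 1 + 5 + 5 + 4 + 2 + 0 + 0 + 0 = 31

There are 31 inversions.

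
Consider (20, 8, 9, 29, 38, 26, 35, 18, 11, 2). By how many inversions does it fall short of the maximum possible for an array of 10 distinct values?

Maximum inversions for 10 distinct elements is C(10, 2) = 10·9/2 = 45.
Current inversions — for each element, count later smaller elements:
20: 5
8: 1
9: 1
29: 4
38: 5
26: 3
35: 3
18: 2
11: 1
2: 0
Current total: 5 + 1 + 1 + 4 + 5 + 3 + 3 + 2 + 1 + 0 = 25
Shortfall: 45 − 25 = 20

20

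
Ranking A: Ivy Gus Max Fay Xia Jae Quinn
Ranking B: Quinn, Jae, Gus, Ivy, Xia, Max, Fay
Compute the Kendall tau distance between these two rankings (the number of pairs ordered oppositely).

Assign each item its position (1..7) in the first ordering, then rewrite the second ordering as that position sequence:
positions: Ivy→1, Gus→2, Max→3, Fay→4, Xia→5, Jae→6, Quinn→7
second ordering as positions: [7, 6, 2, 1, 5, 3, 4]
Discordant pairs = inversions in this position sequence.
7: 6, 2, 1, 5, 3, 4 → 6
6: 2, 1, 5, 3, 4 → 5
2: 1 → 1
1: 0
5: 3, 4 → 2
3: 0
4: 0
Total: 6 + 5 + 1 + 0 + 2 + 0 + 0 = 14

14 discordant pairs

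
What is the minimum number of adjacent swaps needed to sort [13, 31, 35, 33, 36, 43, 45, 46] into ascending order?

1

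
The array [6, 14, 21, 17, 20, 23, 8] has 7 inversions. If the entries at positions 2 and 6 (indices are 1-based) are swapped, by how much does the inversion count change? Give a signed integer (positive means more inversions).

+7

Positions 2 and 6 hold 14 and 23; after swapping, the array is [6, 23, 21, 17, 20, 14, 8].
Count, for each position, how many later elements it exceeds:
6 → none → 0
23 → 21, 17, 20, 14, 8 → 5
21 → 17, 20, 14, 8 → 4
17 → 14, 8 → 2
20 → 14, 8 → 2
14 → 8 → 1
8 → none → 0
Sum: 0 + 5 + 4 + 2 + 2 + 1 + 0 = 14
Change: 14 − 7 = +7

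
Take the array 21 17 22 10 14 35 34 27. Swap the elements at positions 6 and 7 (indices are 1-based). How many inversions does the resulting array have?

Positions 6 and 7 hold 35 and 34; after swapping, the array is [21, 17, 22, 10, 14, 34, 35, 27].
For each element, count later entries that are smaller:
21: 3
17: 2
22: 2
10: 0
14: 0
34: 1
35: 1
27: 0
Sum: 3 + 2 + 2 + 0 + 0 + 1 + 1 + 0 = 9

9 inversions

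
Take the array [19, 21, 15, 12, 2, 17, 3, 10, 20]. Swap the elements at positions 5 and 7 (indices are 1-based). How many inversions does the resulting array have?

23

Positions 5 and 7 hold 2 and 3; after swapping, the array is [19, 21, 15, 12, 3, 17, 2, 10, 20].
Element-by-element contributions:
19: 6
21: 7
15: 4
12: 3
3: 1
17: 2
2: 0
10: 0
20: 0
Sum: 6 + 7 + 4 + 3 + 1 + 2 + 0 + 0 + 0 = 23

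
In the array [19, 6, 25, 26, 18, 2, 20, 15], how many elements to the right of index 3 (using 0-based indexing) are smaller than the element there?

4

The element at index 3 is 26.
Elements after it: 18, 2, 20, 15
Those smaller than 26: 18, 2, 20, 15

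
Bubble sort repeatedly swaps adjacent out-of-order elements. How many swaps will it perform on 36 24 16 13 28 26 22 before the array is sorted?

13

Minimum adjacent swaps = number of inversions (each swap of adjacent out-of-order elements removes one inversion and no swap can remove more).
Count inversions — for each element, later elements that are smaller:
36: 24, 16, 13, 28, 26, 22 → 6
24: 16, 13, 22 → 3
16: 13 → 1
13: none → 0
28: 26, 22 → 2
26: 22 → 1
22: none → 0
Total inversions: 6 + 3 + 1 + 0 + 2 + 1 + 0 = 13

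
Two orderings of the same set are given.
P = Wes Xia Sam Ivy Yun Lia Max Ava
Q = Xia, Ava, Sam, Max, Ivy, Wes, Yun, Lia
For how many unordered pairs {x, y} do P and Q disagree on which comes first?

Assign each item its position (1..8) in the first ordering, then rewrite the second ordering as that position sequence:
positions: Wes→1, Xia→2, Sam→3, Ivy→4, Yun→5, Lia→6, Max→7, Ava→8
second ordering as positions: [2, 8, 3, 7, 4, 1, 5, 6]
Discordant pairs = inversions in this position sequence.
2: 1 → 1
8: 3, 7, 4, 1, 5, 6 → 6
3: 1 → 1
7: 4, 1, 5, 6 → 4
4: 1 → 1
1: 0
5: 0
6: 0
Total: 1 + 6 + 1 + 4 + 1 + 0 + 0 + 0 = 13

13 disagreeing pairs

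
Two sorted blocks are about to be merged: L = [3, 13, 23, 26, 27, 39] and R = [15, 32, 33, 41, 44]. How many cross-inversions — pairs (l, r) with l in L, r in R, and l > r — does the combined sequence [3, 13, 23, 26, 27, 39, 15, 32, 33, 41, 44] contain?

For each element r of the right run, count left-run elements greater than r:
r = 15: 23, 26, 27, 39 → 4
r = 32: 39 → 1
r = 33: 39 → 1
r = 41: none → 0
r = 44: none → 0
Cross-inversions: 4 + 1 + 1 + 0 + 0 = 6

There are 6 cross-inversions.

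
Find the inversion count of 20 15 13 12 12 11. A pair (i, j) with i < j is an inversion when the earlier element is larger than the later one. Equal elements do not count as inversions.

Count, for each position, how many later elements it exceeds:
20: 5
15: 4
13: 3
12: 1
12: 1
11: 0
Sum: 5 + 4 + 3 + 1 + 1 + 0 = 14

There are 14 inversions.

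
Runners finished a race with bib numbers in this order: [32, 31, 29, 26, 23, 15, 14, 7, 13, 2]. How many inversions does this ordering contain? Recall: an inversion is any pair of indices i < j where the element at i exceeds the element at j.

Sweep left to right; for each value list the smaller values that follow it:
32: 9
31: 8
29: 7
26: 6
23: 5
15: 4
14: 3
7: 1
13: 1
2: 0
Sum: 9 + 8 + 7 + 6 + 5 + 4 + 3 + 1 + 1 + 0 = 44

Inversions: 44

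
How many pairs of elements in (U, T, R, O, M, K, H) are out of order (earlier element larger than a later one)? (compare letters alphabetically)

Sweep left to right; for each value list the smaller values that follow it:
U: 6
T: 5
R: 4
O: 3
M: 2
K: 1
H: 0
Sum: 6 + 5 + 4 + 3 + 2 + 1 + 0 = 21

21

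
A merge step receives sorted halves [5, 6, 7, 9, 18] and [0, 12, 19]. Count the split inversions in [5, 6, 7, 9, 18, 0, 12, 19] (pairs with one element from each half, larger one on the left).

Count, for every r in R, how many entries of L exceed r:
r = 0: 5, 6, 7, 9, 18 → 5
r = 12: 18 → 1
r = 19: none → 0
Cross-inversions: 5 + 1 + 0 = 6

There are 6 split inversions.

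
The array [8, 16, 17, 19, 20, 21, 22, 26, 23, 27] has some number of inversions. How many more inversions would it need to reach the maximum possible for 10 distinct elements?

44 inversions short

Maximum inversions for 10 distinct elements is C(10, 2) = 10·9/2 = 45.
Current inversions — for each element, count later smaller elements:
8: 0
16: 0
17: 0
19: 0
20: 0
21: 0
22: 0
26: 1
23: 0
27: 0
Current total: 0 + 0 + 0 + 0 + 0 + 0 + 0 + 1 + 0 + 0 = 1
Shortfall: 45 − 1 = 44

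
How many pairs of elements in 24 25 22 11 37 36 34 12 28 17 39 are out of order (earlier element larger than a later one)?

Inversions: 24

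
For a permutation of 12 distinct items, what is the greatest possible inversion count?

The maximum occurs when the array is in strictly decreasing order: every one of the C(12, 2) pairs is inverted.
C(12, 2) = 12·11/2 = 66

66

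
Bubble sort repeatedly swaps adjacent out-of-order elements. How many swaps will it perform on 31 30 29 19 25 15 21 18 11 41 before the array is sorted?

32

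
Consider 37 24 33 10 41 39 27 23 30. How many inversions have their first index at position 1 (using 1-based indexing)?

6

The element at index 1 is 37.
Elements after it: 24, 33, 10, 41, 39, 27, 23, 30
Those smaller than 37: 24, 33, 10, 27, 23, 30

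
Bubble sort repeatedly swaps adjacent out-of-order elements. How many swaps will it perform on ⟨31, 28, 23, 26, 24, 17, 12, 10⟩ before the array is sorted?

There are 26 swaps.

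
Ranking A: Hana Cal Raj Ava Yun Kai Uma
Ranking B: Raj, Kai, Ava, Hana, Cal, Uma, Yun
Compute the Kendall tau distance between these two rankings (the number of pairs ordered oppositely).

Assign each item its position (1..7) in the first ordering, then rewrite the second ordering as that position sequence:
positions: Hana→1, Cal→2, Raj→3, Ava→4, Yun→5, Kai→6, Uma→7
second ordering as positions: [3, 6, 4, 1, 2, 7, 5]
Discordant pairs = inversions in this position sequence.
3: 1, 2 → 2
6: 4, 1, 2, 5 → 4
4: 1, 2 → 2
1: 0
2: 0
7: 5 → 1
5: 0
Total: 2 + 4 + 2 + 0 + 0 + 1 + 0 = 9

9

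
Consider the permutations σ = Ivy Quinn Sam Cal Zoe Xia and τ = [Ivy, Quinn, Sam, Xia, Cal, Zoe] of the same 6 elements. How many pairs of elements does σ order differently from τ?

Assign each item its position (1..6) in the first ordering, then rewrite the second ordering as that position sequence:
positions: Ivy→1, Quinn→2, Sam→3, Cal→4, Zoe→5, Xia→6
second ordering as positions: [1, 2, 3, 6, 4, 5]
Discordant pairs = inversions in this position sequence.
1: 0
2: 0
3: 0
6: 4, 5 → 2
4: 0
5: 0
Total: 0 + 0 + 0 + 2 + 0 + 0 = 2

2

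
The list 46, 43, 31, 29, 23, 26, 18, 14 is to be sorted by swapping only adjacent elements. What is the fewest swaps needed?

Minimum adjacent swaps = number of inversions (each swap of adjacent out-of-order elements removes one inversion and no swap can remove more).
Count inversions — for each element, later elements that are smaller:
46: 43, 31, 29, 23, 26, 18, 14 → 7
43: 31, 29, 23, 26, 18, 14 → 6
31: 29, 23, 26, 18, 14 → 5
29: 23, 26, 18, 14 → 4
23: 18, 14 → 2
26: 18, 14 → 2
18: 14 → 1
14: none → 0
Total inversions: 7 + 6 + 5 + 4 + 2 + 2 + 1 + 0 = 27

27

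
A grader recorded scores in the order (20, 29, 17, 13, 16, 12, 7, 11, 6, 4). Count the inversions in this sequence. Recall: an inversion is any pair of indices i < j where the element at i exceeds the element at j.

42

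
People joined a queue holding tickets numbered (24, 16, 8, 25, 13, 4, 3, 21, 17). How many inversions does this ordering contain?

22

Element-by-element contributions:
24 → 16, 8, 13, 4, 3, 21, 17 → 7
16 → 8, 13, 4, 3 → 4
8 → 4, 3 → 2
25 → 13, 4, 3, 21, 17 → 5
13 → 4, 3 → 2
4 → 3 → 1
3 → none → 0
21 → 17 → 1
17 → none → 0
Sum: 7 + 4 + 2 + 5 + 2 + 1 + 0 + 1 + 0 = 22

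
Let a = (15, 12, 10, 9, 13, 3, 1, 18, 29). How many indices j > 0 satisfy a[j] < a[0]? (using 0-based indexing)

The element at index 0 is 15.
Elements after it: 12, 10, 9, 13, 3, 1, 18, 29
Those smaller than 15: 12, 10, 9, 13, 3, 1

6 such elements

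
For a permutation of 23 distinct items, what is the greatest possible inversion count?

253

A reversed (strictly descending) arrangement makes every pair an inversion, giving C(23, 2) inversions.
C(23, 2) = 23·22/2 = 253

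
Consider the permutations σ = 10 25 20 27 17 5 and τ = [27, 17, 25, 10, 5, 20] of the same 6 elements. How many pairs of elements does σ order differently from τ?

8

Assign each item its position (1..6) in the first ordering, then rewrite the second ordering as that position sequence:
positions: 10→1, 25→2, 20→3, 27→4, 17→5, 5→6
second ordering as positions: [4, 5, 2, 1, 6, 3]
Discordant pairs = inversions in this position sequence.
4: 2, 1, 3 → 3
5: 2, 1, 3 → 3
2: 1 → 1
1: 0
6: 3 → 1
3: 0
Total: 3 + 3 + 1 + 0 + 1 + 0 = 8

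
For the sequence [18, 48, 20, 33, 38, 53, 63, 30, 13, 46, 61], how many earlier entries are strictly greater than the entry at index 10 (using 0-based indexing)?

The element at index 10 is 61.
Elements before it: 18, 48, 20, 33, 38, 53, 63, 30, 13, 46
Those larger than 61: 63

1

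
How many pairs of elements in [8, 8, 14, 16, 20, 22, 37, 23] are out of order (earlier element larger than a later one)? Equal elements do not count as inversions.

Element-by-element contributions:
8: 0
8: 0
14: 0
16: 0
20: 0
22: 0
37: 1
23: 0
Sum: 0 + 0 + 0 + 0 + 0 + 0 + 1 + 0 = 1

1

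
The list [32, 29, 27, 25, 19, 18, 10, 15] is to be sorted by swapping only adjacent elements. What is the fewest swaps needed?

27 swaps

Minimum adjacent swaps = number of inversions (each swap of adjacent out-of-order elements removes one inversion and no swap can remove more).
Count inversions — for each element, later elements that are smaller:
32: 29, 27, 25, 19, 18, 10, 15 → 7
29: 27, 25, 19, 18, 10, 15 → 6
27: 25, 19, 18, 10, 15 → 5
25: 19, 18, 10, 15 → 4
19: 18, 10, 15 → 3
18: 10, 15 → 2
10: none → 0
15: none → 0
Total inversions: 7 + 6 + 5 + 4 + 3 + 2 + 0 + 0 = 27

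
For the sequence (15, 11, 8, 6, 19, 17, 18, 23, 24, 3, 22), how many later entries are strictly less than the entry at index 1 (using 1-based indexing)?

The element at index 1 is 15.
Elements after it: 11, 8, 6, 19, 17, 18, 23, 24, 3, 22
Those smaller than 15: 11, 8, 6, 3

4 such elements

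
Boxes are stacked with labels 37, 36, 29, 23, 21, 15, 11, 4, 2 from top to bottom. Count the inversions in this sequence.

36

Element-by-element contributions:
37 → 36, 29, 23, 21, 15, 11, 4, 2 → 8
36 → 29, 23, 21, 15, 11, 4, 2 → 7
29 → 23, 21, 15, 11, 4, 2 → 6
23 → 21, 15, 11, 4, 2 → 5
21 → 15, 11, 4, 2 → 4
15 → 11, 4, 2 → 3
11 → 4, 2 → 2
4 → 2 → 1
2 → none → 0
Sum: 8 + 7 + 6 + 5 + 4 + 3 + 2 + 1 + 0 = 36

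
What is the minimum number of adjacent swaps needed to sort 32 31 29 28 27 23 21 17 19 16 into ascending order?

Each adjacent swap fixes exactly one inversion, so the minimum swap count equals the number of inversions.
Count inversions — for each element, later elements that are smaller:
32: 31, 29, 28, 27, 23, 21, 17, 19, 16 → 9
31: 29, 28, 27, 23, 21, 17, 19, 16 → 8
29: 28, 27, 23, 21, 17, 19, 16 → 7
28: 27, 23, 21, 17, 19, 16 → 6
27: 23, 21, 17, 19, 16 → 5
23: 21, 17, 19, 16 → 4
21: 17, 19, 16 → 3
17: 16 → 1
19: 16 → 1
16: none → 0
Total inversions: 9 + 8 + 7 + 6 + 5 + 4 + 3 + 1 + 1 + 0 = 44

44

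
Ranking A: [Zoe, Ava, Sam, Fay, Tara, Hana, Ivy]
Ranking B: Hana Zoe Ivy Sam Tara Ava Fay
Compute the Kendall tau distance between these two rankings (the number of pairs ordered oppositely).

12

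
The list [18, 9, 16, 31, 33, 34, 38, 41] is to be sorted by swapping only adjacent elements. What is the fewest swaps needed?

Each adjacent swap fixes exactly one inversion, so the minimum swap count equals the number of inversions.
Count inversions — for each element, later elements that are smaller:
18: 9, 16 → 2
9: none → 0
16: none → 0
31: none → 0
33: none → 0
34: none → 0
38: none → 0
41: none → 0
Total inversions: 2 + 0 + 0 + 0 + 0 + 0 + 0 + 0 = 2

2 swaps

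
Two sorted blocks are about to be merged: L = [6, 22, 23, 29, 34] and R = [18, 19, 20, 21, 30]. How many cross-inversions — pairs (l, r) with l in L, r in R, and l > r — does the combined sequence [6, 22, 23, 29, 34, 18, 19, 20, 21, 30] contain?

There are 17 split inversions.

Take each right-half value and tally the left-half values above it:
r = 18: 22, 23, 29, 34 → 4
r = 19: 22, 23, 29, 34 → 4
r = 20: 22, 23, 29, 34 → 4
r = 21: 22, 23, 29, 34 → 4
r = 30: 34 → 1
Cross-inversions: 4 + 4 + 4 + 4 + 1 = 17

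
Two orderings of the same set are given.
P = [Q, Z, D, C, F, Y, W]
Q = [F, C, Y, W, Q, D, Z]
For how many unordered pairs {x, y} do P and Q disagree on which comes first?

14

Assign each item its position (1..7) in the first ordering, then rewrite the second ordering as that position sequence:
positions: Q→1, Z→2, D→3, C→4, F→5, Y→6, W→7
second ordering as positions: [5, 4, 6, 7, 1, 3, 2]
Discordant pairs = inversions in this position sequence.
5: 4, 1, 3, 2 → 4
4: 1, 3, 2 → 3
6: 1, 3, 2 → 3
7: 1, 3, 2 → 3
1: 0
3: 2 → 1
2: 0
Total: 4 + 3 + 3 + 3 + 0 + 1 + 0 = 14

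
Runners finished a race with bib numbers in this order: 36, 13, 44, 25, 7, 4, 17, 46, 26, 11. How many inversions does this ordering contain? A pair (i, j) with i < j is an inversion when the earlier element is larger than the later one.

For each element, count later entries that are smaller:
36: 7
13: 3
44: 6
25: 4
7: 1
4: 0
17: 1
46: 2
26: 1
11: 0
Sum: 7 + 3 + 6 + 4 + 1 + 0 + 1 + 2 + 1 + 0 = 25

25 inversions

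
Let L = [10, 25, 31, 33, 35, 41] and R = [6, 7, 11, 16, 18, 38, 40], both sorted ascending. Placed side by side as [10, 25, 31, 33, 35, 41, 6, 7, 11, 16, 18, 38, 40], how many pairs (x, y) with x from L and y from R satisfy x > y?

Count, for every r in R, how many entries of L exceed r:
r = 6: 10, 25, 31, 33, 35, 41 → 6
r = 7: 10, 25, 31, 33, 35, 41 → 6
r = 11: 25, 31, 33, 35, 41 → 5
r = 16: 25, 31, 33, 35, 41 → 5
r = 18: 25, 31, 33, 35, 41 → 5
r = 38: 41 → 1
r = 40: 41 → 1
Cross-inversions: 6 + 6 + 5 + 5 + 5 + 1 + 1 = 29

29 cross-inversions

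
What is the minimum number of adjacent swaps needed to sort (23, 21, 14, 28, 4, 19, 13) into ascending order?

The minimum number of adjacent swaps to sort an array equals its inversion count, since every such swap removes exactly one inversion.
Count inversions — for each element, later elements that are smaller:
23: 21, 14, 4, 19, 13 → 5
21: 14, 4, 19, 13 → 4
14: 4, 13 → 2
28: 4, 19, 13 → 3
4: none → 0
19: 13 → 1
13: none → 0
Total inversions: 5 + 4 + 2 + 3 + 0 + 1 + 0 = 15

15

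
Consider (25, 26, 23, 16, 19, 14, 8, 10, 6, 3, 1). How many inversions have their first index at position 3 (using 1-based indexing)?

8 such elements

The element at index 3 is 23.
Elements after it: 16, 19, 14, 8, 10, 6, 3, 1
Those smaller than 23: 16, 19, 14, 8, 10, 6, 3, 1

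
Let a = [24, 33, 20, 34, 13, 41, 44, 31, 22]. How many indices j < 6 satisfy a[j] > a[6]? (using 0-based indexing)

The element at index 6 is 44.
Elements before it: 24, 33, 20, 34, 13, 41
None of them are larger than 44.

0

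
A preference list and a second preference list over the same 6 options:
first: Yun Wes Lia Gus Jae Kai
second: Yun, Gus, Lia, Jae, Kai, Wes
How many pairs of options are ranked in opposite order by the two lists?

Assign each item its position (1..6) in the first ordering, then rewrite the second ordering as that position sequence:
positions: Yun→1, Wes→2, Lia→3, Gus→4, Jae→5, Kai→6
second ordering as positions: [1, 4, 3, 5, 6, 2]
Discordant pairs = inversions in this position sequence.
1: 0
4: 3, 2 → 2
3: 2 → 1
5: 2 → 1
6: 2 → 1
2: 0
Total: 0 + 2 + 1 + 1 + 1 + 0 = 5

5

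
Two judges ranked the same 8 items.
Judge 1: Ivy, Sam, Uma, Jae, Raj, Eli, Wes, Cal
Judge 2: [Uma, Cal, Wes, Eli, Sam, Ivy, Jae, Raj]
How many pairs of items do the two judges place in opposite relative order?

18 discordant pairs

Assign each item its position (1..8) in the first ordering, then rewrite the second ordering as that position sequence:
positions: Ivy→1, Sam→2, Uma→3, Jae→4, Raj→5, Eli→6, Wes→7, Cal→8
second ordering as positions: [3, 8, 7, 6, 2, 1, 4, 5]
Discordant pairs = inversions in this position sequence.
3: 2, 1 → 2
8: 7, 6, 2, 1, 4, 5 → 6
7: 6, 2, 1, 4, 5 → 5
6: 2, 1, 4, 5 → 4
2: 1 → 1
1: 0
4: 0
5: 0
Total: 2 + 6 + 5 + 4 + 1 + 0 + 0 + 0 = 18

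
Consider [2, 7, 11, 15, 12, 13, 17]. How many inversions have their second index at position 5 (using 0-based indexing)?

1 such element

The element at index 5 is 13.
Elements before it: 2, 7, 11, 15, 12
Those larger than 13: 15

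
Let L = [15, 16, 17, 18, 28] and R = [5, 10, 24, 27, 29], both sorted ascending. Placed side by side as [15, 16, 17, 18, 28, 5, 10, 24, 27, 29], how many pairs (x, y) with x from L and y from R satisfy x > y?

Count, for every r in R, how many entries of L exceed r:
r = 5: 15, 16, 17, 18, 28 → 5
r = 10: 15, 16, 17, 18, 28 → 5
r = 24: 28 → 1
r = 27: 28 → 1
r = 29: none → 0
Cross-inversions: 5 + 5 + 1 + 1 + 0 = 12

Cross-inversions: 12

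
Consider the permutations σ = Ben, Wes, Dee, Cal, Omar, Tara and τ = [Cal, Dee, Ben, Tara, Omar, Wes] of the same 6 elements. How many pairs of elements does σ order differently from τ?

8

Assign each item its position (1..6) in the first ordering, then rewrite the second ordering as that position sequence:
positions: Ben→1, Wes→2, Dee→3, Cal→4, Omar→5, Tara→6
second ordering as positions: [4, 3, 1, 6, 5, 2]
Discordant pairs = inversions in this position sequence.
4: 3, 1, 2 → 3
3: 1, 2 → 2
1: 0
6: 5, 2 → 2
5: 2 → 1
2: 0
Total: 3 + 2 + 0 + 2 + 1 + 0 = 8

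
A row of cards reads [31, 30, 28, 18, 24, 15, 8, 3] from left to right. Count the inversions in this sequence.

For each element, count later entries that are smaller:
31: 7
30: 6
28: 5
18: 3
24: 3
15: 2
8: 1
3: 0
Sum: 7 + 6 + 5 + 3 + 3 + 2 + 1 + 0 = 27

27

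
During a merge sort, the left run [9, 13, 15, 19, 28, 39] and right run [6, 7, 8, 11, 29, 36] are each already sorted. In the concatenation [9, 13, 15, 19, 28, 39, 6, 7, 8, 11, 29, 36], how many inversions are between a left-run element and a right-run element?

25

Take each right-half value and tally the left-half values above it:
r = 6: 9, 13, 15, 19, 28, 39 → 6
r = 7: 9, 13, 15, 19, 28, 39 → 6
r = 8: 9, 13, 15, 19, 28, 39 → 6
r = 11: 13, 15, 19, 28, 39 → 5
r = 29: 39 → 1
r = 36: 39 → 1
Cross-inversions: 6 + 6 + 6 + 5 + 1 + 1 = 25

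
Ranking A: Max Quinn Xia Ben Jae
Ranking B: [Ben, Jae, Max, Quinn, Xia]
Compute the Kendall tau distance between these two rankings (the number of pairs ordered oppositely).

Assign each item its position (1..5) in the first ordering, then rewrite the second ordering as that position sequence:
positions: Max→1, Quinn→2, Xia→3, Ben→4, Jae→5
second ordering as positions: [4, 5, 1, 2, 3]
Discordant pairs = inversions in this position sequence.
4: 1, 2, 3 → 3
5: 1, 2, 3 → 3
1: 0
2: 0
3: 0
Total: 3 + 3 + 0 + 0 + 0 = 6

6 discordant pairs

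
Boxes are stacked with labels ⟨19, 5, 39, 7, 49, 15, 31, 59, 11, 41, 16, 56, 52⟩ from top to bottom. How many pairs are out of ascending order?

25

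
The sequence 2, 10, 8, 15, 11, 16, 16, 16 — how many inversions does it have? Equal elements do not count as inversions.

Inversions: 2

For each element, count later entries that are smaller:
2: 0
10: 1
8: 0
15: 1
11: 0
16: 0
16: 0
16: 0
Sum: 0 + 1 + 0 + 1 + 0 + 0 + 0 + 0 = 2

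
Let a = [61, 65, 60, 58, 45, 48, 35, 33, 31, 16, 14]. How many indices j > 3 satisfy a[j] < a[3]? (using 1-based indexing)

The element at index 3 is 60.
Elements after it: 58, 45, 48, 35, 33, 31, 16, 14
Those smaller than 60: 58, 45, 48, 35, 33, 31, 16, 14

8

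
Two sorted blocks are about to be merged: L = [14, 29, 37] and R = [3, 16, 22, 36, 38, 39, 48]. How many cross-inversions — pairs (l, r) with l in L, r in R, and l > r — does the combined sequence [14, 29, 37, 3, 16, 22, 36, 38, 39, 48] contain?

For each element r of the right run, count left-run elements greater than r:
r = 3: 14, 29, 37 → 3
r = 16: 29, 37 → 2
r = 22: 29, 37 → 2
r = 36: 37 → 1
r = 38: none → 0
r = 39: none → 0
r = 48: none → 0
Cross-inversions: 3 + 2 + 2 + 1 + 0 + 0 + 0 = 8

8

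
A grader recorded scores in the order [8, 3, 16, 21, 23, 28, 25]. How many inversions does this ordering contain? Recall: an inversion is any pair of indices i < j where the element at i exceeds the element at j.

There are 2 out-of-order pairs.

Inversion pairs (indices are 1-based):
(1,2): 8 > 3
(6,7): 28 > 25
That's 2 pairs.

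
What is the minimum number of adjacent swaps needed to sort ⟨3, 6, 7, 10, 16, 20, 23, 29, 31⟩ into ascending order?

0

Minimum adjacent swaps = number of inversions (each swap of adjacent out-of-order elements removes one inversion and no swap can remove more).
Count inversions — for each element, later elements that are smaller:
3: none → 0
6: none → 0
7: none → 0
10: none → 0
16: none → 0
20: none → 0
23: none → 0
29: none → 0
31: none → 0
Total inversions: 0 + 0 + 0 + 0 + 0 + 0 + 0 + 0 + 0 = 0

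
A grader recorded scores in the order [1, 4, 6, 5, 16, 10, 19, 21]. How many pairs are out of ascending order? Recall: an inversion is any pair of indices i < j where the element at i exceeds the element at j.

2

For each element, count later entries that are smaller:
1: 0
4: 0
6: 1
5: 0
16: 1
10: 0
19: 0
21: 0
Sum: 0 + 0 + 1 + 0 + 1 + 0 + 0 + 0 = 2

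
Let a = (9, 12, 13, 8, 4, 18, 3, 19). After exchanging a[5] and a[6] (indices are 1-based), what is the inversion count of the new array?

There are 14 inversions.

Positions 5 and 6 hold 4 and 18; after swapping, the array is [9, 12, 13, 8, 18, 4, 3, 19].
Count, for each position, how many later elements it exceeds:
9: 3
12: 3
13: 3
8: 2
18: 2
4: 1
3: 0
19: 0
Sum: 3 + 3 + 3 + 2 + 2 + 1 + 0 + 0 = 14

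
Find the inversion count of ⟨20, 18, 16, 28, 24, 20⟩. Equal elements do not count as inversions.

Listing every pair i<j with a[i]>a[j] (using 0-based positions):
(0,1): 20 > 18
(0,2): 20 > 16
(1,2): 18 > 16
(3,4): 28 > 24
(3,5): 28 > 20
(4,5): 24 > 20
That's 6 pairs.

6 inversions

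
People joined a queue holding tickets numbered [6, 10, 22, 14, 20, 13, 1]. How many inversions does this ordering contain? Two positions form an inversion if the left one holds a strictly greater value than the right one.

11 out-of-order pairs

Sweep left to right; for each value list the smaller values that follow it:
6: 1
10: 1
22: 4
14: 2
20: 2
13: 1
1: 0
Sum: 1 + 1 + 4 + 2 + 2 + 1 + 0 = 11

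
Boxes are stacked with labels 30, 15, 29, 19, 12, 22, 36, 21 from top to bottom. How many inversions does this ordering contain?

For each element, count later entries that are smaller:
30: 6
15: 1
29: 4
19: 1
12: 0
22: 1
36: 1
21: 0
Sum: 6 + 1 + 4 + 1 + 0 + 1 + 1 + 0 = 14

14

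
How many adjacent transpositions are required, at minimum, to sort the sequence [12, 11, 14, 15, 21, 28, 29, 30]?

Minimum adjacent swaps = number of inversions (each swap of adjacent out-of-order elements removes one inversion and no swap can remove more).
Count inversions — for each element, later elements that are smaller:
12: 11 → 1
11: none → 0
14: none → 0
15: none → 0
21: none → 0
28: none → 0
29: none → 0
30: none → 0
Total inversions: 1 + 0 + 0 + 0 + 0 + 0 + 0 + 0 = 1

1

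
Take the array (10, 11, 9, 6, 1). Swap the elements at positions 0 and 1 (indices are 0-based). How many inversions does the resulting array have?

10

Positions 0 and 1 hold 10 and 11; after swapping, the array is [11, 10, 9, 6, 1].
For each element, count later entries that are smaller:
11 → 10, 9, 6, 1 → 4
10 → 9, 6, 1 → 3
9 → 6, 1 → 2
6 → 1 → 1
1 → none → 0
Sum: 4 + 3 + 2 + 1 + 0 = 10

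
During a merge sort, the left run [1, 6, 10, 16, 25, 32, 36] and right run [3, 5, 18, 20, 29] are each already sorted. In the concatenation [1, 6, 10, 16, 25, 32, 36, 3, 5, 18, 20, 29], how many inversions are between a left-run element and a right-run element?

Take each right-half value and tally the left-half values above it:
r = 3: 6, 10, 16, 25, 32, 36 → 6
r = 5: 6, 10, 16, 25, 32, 36 → 6
r = 18: 25, 32, 36 → 3
r = 20: 25, 32, 36 → 3
r = 29: 32, 36 → 2
Cross-inversions: 6 + 6 + 3 + 3 + 2 = 20

20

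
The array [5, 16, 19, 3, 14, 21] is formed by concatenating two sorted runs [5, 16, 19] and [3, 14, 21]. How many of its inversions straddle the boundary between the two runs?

Count, for every r in R, how many entries of L exceed r:
r = 3: 5, 16, 19 → 3
r = 14: 16, 19 → 2
r = 21: none → 0
Cross-inversions: 3 + 2 + 0 = 5

5 cross-inversions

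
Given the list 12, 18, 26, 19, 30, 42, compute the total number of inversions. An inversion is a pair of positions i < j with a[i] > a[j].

1 inversion

Element-by-element contributions:
12 → none → 0
18 → none → 0
26 → 19 → 1
19 → none → 0
30 → none → 0
42 → none → 0
Sum: 0 + 0 + 1 + 0 + 0 + 0 = 1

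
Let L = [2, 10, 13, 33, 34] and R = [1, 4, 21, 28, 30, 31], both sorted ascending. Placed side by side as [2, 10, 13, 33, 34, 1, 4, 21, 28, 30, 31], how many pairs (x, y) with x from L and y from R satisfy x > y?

Count, for every r in R, how many entries of L exceed r:
r = 1: 2, 10, 13, 33, 34 → 5
r = 4: 10, 13, 33, 34 → 4
r = 21: 33, 34 → 2
r = 28: 33, 34 → 2
r = 30: 33, 34 → 2
r = 31: 33, 34 → 2
Cross-inversions: 5 + 4 + 2 + 2 + 2 + 2 = 17

Cross-inversions: 17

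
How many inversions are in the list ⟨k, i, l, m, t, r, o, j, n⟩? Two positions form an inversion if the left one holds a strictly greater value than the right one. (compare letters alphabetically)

Count, for each position, how many later elements it exceeds:
k → i, j → 2
i → none → 0
l → j → 1
m → j → 1
t → r, o, j, n → 4
r → o, j, n → 3
o → j, n → 2
j → none → 0
n → none → 0
Sum: 2 + 0 + 1 + 1 + 4 + 3 + 2 + 0 + 0 = 13

13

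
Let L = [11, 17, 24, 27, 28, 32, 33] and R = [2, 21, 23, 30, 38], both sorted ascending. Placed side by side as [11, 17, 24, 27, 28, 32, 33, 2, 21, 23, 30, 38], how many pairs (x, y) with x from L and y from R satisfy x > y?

19

Count, for every r in R, how many entries of L exceed r:
r = 2: 11, 17, 24, 27, 28, 32, 33 → 7
r = 21: 24, 27, 28, 32, 33 → 5
r = 23: 24, 27, 28, 32, 33 → 5
r = 30: 32, 33 → 2
r = 38: none → 0
Cross-inversions: 7 + 5 + 5 + 2 + 0 = 19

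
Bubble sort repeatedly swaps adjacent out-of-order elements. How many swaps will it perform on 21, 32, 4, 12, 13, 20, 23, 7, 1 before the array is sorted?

There are 23 adjacent swaps.

Minimum adjacent swaps = number of inversions (each swap of adjacent out-of-order elements removes one inversion and no swap can remove more).
Count inversions — for each element, later elements that are smaller:
21: 4, 12, 13, 20, 7, 1 → 6
32: 4, 12, 13, 20, 23, 7, 1 → 7
4: 1 → 1
12: 7, 1 → 2
13: 7, 1 → 2
20: 7, 1 → 2
23: 7, 1 → 2
7: 1 → 1
1: none → 0
Total inversions: 6 + 7 + 1 + 2 + 2 + 2 + 2 + 1 + 0 = 23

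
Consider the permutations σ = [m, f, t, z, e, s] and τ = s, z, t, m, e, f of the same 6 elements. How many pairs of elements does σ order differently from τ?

11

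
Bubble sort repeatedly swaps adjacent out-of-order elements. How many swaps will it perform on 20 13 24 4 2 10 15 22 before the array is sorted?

Each adjacent swap fixes exactly one inversion, so the minimum swap count equals the number of inversions.
Count inversions — for each element, later elements that are smaller:
20: 13, 4, 2, 10, 15 → 5
13: 4, 2, 10 → 3
24: 4, 2, 10, 15, 22 → 5
4: 2 → 1
2: none → 0
10: none → 0
15: none → 0
22: none → 0
Total inversions: 5 + 3 + 5 + 1 + 0 + 0 + 0 + 0 = 14

14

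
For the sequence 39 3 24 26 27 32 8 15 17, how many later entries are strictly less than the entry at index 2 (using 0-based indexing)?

3

The element at index 2 is 24.
Elements after it: 26, 27, 32, 8, 15, 17
Those smaller than 24: 8, 15, 17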